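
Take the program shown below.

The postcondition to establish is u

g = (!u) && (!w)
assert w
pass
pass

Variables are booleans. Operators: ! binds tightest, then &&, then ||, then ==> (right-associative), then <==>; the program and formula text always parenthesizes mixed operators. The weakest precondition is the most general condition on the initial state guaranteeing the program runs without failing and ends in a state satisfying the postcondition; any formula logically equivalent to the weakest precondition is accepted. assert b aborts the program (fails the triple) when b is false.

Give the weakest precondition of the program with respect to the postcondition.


Working backward. After the program, u must hold.
Before skip: u
Before skip: u
Before assert w: w && u
Before g := (!u) && (!w): w && u
Answer: WP = w && u


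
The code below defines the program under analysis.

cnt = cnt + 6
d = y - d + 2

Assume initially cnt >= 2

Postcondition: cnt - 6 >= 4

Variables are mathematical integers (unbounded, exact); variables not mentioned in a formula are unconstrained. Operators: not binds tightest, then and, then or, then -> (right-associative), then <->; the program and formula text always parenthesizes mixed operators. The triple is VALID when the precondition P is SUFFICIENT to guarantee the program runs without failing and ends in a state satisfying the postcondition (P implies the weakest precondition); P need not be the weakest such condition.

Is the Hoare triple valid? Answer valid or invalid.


Working backward. After the program, the postcondition cnt - 6 >= 4 must hold; in canonical form it is cnt >= 10.
Before d := y - d + 2: cnt >= 10
Before cnt := cnt + 6: cnt >= 4
The weakest precondition is cnt >= 4.
Check whether cnt >= 2 implies it.
Countermodel: at the initial state cnt = 2, the precondition holds but the weakest precondition fails.
Answer: invalid


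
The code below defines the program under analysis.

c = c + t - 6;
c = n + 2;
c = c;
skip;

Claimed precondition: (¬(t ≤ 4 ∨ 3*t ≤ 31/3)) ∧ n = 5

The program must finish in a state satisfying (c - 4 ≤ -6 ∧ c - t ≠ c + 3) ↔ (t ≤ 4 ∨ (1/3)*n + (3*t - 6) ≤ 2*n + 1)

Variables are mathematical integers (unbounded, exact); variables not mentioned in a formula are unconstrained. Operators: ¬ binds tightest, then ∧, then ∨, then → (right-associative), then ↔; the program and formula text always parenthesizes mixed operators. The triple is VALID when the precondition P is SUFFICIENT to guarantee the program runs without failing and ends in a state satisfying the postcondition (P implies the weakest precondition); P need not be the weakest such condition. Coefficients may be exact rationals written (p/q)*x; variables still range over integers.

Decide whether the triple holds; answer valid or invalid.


Working backward. After the program, the postcondition (c - 4 ≤ -6 ∧ c - t ≠ c + 3) ↔ (t ≤ 4 ∨ (1/3)*n + (3*t - 6) ≤ 2*n + 1) must hold; in canonical form it is (c ≤ -2 ∧ t ≠ -3) ↔ (t ≤ 4 ∨ 3*t ≤ (5/3)*n + 7).
Before skip: (c ≤ -2 ∧ t ≠ -3) ↔ (t ≤ 4 ∨ 3*t ≤ (5/3)*n + 7)
Before c := c: (c ≤ -2 ∧ t ≠ -3) ↔ (t ≤ 4 ∨ 3*t ≤ (5/3)*n + 7)
Before c := n + 2: (n ≤ -4 ∧ t ≠ -3) ↔ (t ≤ 4 ∨ 3*t ≤ (5/3)*n + 7)
Before c := c + t - 6: (n ≤ -4 ∧ t ≠ -3) ↔ (t ≤ 4 ∨ 3*t ≤ (5/3)*n + 7)
The weakest precondition is (n ≤ -4 ∧ t ≠ -3) ↔ (t ≤ 4 ∨ 3*t ≤ (5/3)*n + 7).
Check whether (¬(t ≤ 4 ∨ 3*t ≤ 31/3)) ∧ n = 5 implies it.
Countermodel: at the initial state n = 5, t = 5, the precondition holds but the weakest precondition fails.
Answer: invalid


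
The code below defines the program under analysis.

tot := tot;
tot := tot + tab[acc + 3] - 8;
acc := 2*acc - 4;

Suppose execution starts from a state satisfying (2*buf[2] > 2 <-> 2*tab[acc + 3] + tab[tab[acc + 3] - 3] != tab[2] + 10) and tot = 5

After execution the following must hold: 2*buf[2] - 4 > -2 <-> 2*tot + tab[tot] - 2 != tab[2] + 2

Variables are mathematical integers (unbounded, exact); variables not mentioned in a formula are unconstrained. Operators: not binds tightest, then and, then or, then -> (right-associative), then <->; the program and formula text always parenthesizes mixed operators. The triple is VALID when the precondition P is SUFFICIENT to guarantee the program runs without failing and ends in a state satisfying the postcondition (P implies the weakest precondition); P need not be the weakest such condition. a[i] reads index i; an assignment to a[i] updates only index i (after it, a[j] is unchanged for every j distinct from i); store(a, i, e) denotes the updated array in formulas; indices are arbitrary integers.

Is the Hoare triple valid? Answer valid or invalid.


Working backward. After the program, the postcondition 2*buf[2] - 4 > -2 <-> 2*tot + tab[tot] - 2 != tab[2] + 2 must hold; in canonical form it is 2*buf[2] > 2 <-> tab[tot] + 2*tot != tab[2] + 4.
Before acc := 2*acc - 4: 2*buf[2] > 2 <-> tab[tot] + 2*tot != tab[2] + 4
Before tot := tot + tab[acc + 3] - 8: 2*buf[2] > 2 <-> 2*tab[acc + 3] + tab[tab[acc + 3] + tot - 8] + 2*tot != tab[2] + 20
Before tot := tot: 2*buf[2] > 2 <-> 2*tab[acc + 3] + tab[tab[acc + 3] + tot - 8] + 2*tot != tab[2] + 20
The weakest precondition is 2*buf[2] > 2 <-> 2*tab[acc + 3] + tab[tab[acc + 3] + tot - 8] + 2*tot != tab[2] + 20.
Check whether (2*buf[2] > 2 <-> 2*tab[acc + 3] + tab[tab[acc + 3] - 3] != tab[2] + 10) and tot = 5 implies it.
Every state satisfying the precondition satisfies the weakest precondition: the implication holds.
Answer: valid


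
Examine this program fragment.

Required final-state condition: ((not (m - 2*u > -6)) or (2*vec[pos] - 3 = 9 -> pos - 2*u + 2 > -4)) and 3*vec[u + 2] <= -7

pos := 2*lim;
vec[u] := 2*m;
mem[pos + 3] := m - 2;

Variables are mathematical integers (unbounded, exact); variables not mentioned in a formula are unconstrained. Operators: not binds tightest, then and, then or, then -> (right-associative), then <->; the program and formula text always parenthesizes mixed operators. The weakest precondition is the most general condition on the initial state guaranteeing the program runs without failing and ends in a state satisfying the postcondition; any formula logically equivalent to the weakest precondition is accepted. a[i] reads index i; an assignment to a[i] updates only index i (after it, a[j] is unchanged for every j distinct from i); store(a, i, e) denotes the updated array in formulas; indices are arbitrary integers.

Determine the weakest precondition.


Working backward. After the program, the postcondition ((not (m - 2*u > -6)) or (2*vec[pos] - 3 = 9 -> pos - 2*u + 2 > -4)) and 3*vec[u + 2] <= -7 must hold; in canonical form it is ((not (m > 2*u - 6)) or (2*vec[pos] = 12 -> pos > 2*u - 6)) and 3*vec[u + 2] <= -7.
Before mem[pos + 3] := m - 2: ((not (m > 2*u - 6)) or (2*vec[pos] = 12 -> pos > 2*u - 6)) and 3*vec[u + 2] <= -7
Before vec[u] := 2*m: ((not (m > 2*u - 6)) or (2*store(vec, u, 2*m)[pos] = 12 -> pos > 2*u - 6)) and 3*store(vec, u, 2*m)[u + 2] <= -7
Before pos := 2*lim: ((not (m > 2*u - 6)) or (2*store(vec, u, 2*m)[2*lim] = 12 -> 2*lim > 2*u - 6)) and 3*store(vec, u, 2*m)[u + 2] <= -7
Answer: WP = ((not (m > 2*u - 6)) or (2*store(vec, u, 2*m)[2*lim] = 12 -> 2*lim > 2*u - 6)) and 3*store(vec, u, 2*m)[u + 2] <= -7


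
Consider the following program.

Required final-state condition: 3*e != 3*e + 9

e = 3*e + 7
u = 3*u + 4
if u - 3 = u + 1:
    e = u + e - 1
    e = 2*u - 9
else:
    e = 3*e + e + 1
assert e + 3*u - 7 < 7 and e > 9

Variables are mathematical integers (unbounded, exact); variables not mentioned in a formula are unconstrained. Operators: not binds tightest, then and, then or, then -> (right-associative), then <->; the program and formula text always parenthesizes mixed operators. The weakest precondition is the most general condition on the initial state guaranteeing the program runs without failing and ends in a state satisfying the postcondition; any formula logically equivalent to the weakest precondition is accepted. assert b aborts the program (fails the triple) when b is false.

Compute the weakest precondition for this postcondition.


Working backward. After the program, the postcondition 3*e != 3*e + 9 must hold; in canonical form it is true.
Before assert e + 3*u - 7 < 7 and e > 9: e + 3*u < 14 and e > 9
Then branch requires 5*u < 23 and 2*u > 18; else branch requires 4*e + 3*u < 13 and 4*e > 8.
Before the if: 4*e + 3*u < 13 and 4*e > 8
Before u := 3*u + 4: 4*e + 9*u < 1 and 4*e > 8
Before e := 3*e + 7: 12*e + 9*u < -27 and 12*e > -20
Answer: WP = 12*e + 9*u < -27 and 12*e > -20


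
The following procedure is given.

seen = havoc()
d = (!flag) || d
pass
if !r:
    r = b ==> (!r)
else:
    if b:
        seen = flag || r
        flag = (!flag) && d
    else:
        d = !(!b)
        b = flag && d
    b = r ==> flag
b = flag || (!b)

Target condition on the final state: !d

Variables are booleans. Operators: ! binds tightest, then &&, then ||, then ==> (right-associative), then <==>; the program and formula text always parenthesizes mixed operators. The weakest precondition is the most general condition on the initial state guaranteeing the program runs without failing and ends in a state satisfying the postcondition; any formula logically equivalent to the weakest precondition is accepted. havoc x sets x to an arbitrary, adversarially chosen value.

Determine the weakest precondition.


Working backward. After the program, !d must hold.
Before b := flag || (!b): !d
Then branch requires !d; else branch requires b ==> (!d).
Before the if: ((!r) ==> (!d)) && (r ==> (b ==> (!d)))
Before skip: ((!r) ==> (!d)) && (r ==> (b ==> (!d)))
Before d := (!flag) || d: ((!r) ==> (!((!flag) || d))) && (r ==> (b ==> (!((!flag) || d))))
Before havoc seen: ((!r) ==> (!((!flag) || d))) && (r ==> (b ==> (!((!flag) || d))))
Answer: WP = ((!r) ==> (!((!flag) || d))) && (r ==> (b ==> (!((!flag) || d))))


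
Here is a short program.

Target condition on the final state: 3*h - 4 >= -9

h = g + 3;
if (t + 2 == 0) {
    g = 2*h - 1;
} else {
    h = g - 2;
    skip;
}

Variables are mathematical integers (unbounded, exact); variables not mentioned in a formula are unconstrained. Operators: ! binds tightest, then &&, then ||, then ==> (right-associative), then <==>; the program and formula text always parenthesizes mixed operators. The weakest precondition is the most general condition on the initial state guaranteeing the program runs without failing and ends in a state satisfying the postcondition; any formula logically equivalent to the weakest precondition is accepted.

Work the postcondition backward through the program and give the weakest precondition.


Working backward. After the program, the postcondition 3*h - 4 >= -9 must hold; in canonical form it is 3*h >= -5.
Then branch requires 3*h >= -5; else branch requires 3*g >= 1.
Before the if: (t == -2 ==> 3*h >= -5) && ((!(t == -2)) ==> 3*g >= 1)
Before h := g + 3: (t == -2 ==> 3*g >= -14) && ((!(t == -2)) ==> 3*g >= 1)
Answer: WP = (t == -2 ==> 3*g >= -14) && ((!(t == -2)) ==> 3*g >= 1)


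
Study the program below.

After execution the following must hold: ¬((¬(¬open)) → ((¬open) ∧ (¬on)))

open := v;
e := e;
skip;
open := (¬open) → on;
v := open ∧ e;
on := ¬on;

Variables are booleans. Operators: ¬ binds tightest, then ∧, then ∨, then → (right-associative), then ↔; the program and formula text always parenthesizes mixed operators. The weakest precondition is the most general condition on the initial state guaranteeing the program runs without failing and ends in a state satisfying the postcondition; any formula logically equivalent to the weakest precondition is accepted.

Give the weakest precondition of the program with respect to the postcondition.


Working backward. After the program, the postcondition ¬((¬(¬open)) → ((¬open) ∧ (¬on))) must hold; in canonical form it is ¬(open → ((¬open) ∧ (¬on))).
Before on := ¬on: ¬(open → ((¬open) ∧ on))
Before v := open ∧ e: ¬(open → ((¬open) ∧ on))
Before open := (¬open) → on: ¬(((¬open) → on) → ((¬((¬open) → on)) ∧ on))
Before skip: ¬(((¬open) → on) → ((¬((¬open) → on)) ∧ on))
Before e := e: ¬(((¬open) → on) → ((¬((¬open) → on)) ∧ on))
Before open := v: ¬(((¬v) → on) → ((¬((¬v) → on)) ∧ on))
Answer: WP = ¬(((¬v) → on) → ((¬((¬v) → on)) ∧ on))


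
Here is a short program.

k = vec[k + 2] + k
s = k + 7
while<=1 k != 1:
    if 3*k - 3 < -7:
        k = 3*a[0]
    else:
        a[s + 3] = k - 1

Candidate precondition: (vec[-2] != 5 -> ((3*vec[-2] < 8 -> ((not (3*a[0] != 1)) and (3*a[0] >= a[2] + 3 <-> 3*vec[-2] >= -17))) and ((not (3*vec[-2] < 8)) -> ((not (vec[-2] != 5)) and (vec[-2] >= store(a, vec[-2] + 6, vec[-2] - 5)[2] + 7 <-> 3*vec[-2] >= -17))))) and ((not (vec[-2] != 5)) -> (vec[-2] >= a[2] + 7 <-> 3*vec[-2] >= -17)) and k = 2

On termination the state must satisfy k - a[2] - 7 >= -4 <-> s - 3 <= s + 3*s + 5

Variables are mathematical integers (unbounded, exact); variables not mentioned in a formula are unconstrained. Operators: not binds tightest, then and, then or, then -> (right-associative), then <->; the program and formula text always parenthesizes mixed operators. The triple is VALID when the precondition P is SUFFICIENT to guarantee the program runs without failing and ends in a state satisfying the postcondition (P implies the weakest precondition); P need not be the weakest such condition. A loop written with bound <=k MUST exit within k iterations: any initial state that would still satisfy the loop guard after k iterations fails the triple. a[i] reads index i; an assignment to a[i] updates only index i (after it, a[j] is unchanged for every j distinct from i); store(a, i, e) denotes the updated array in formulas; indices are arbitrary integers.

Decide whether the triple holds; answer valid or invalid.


Working backward. After the program, the postcondition k - a[2] - 7 >= -4 <-> s - 3 <= s + 3*s + 5 must hold; in canonical form it is k >= a[2] + 3 <-> 3*s >= -8.
Before the loop (bound <=1), unroll the exhaustion recursion (WP_0 = exit-now case; WP_j = one more guarded iteration, up to j = 1):
  WP_0: (not (k != 1)) and (k >= a[2] + 3 <-> 3*s >= -8)
  WP_1: (k != 1 -> ((3*k < -4 -> ((not (3*a[0] != 1)) and (3*a[0] >= a[2] + 3 <-> 3*s >= -8))) and ((not (3*k < -4)) -> ((not (k != 1)) and (k >= store(a, s + 3, k - 1)[2] + 3 <-> 3*s >= -8))))) and ((not (k != 1)) -> (k >= a[2] + 3 <-> 3*s >= -8))
So before the loop: (k != 1 -> ((3*k < -4 -> ((not (3*a[0] != 1)) and (3*a[0] >= a[2] + 3 <-> 3*s >= -8))) and ((not (3*k < -4)) -> ((not (k != 1)) and (k >= store(a, s + 3, k - 1)[2] + 3 <-> 3*s >= -8))))) and ((not (k != 1)) -> (k >= a[2] + 3 <-> 3*s >= -8))
Before s := k + 7: (k != 1 -> ((3*k < -4 -> ((not (3*a[0] != 1)) and (3*a[0] >= a[2] + 3 <-> 3*k >= -29))) and ((not (3*k < -4)) -> ((not (k != 1)) and (k >= store(a, k + 10, k - 1)[2] + 3 <-> 3*k >= -29))))) and ((not (k != 1)) -> (k >= a[2] + 3 <-> 3*k >= -29))
Before k := vec[k + 2] + k: (vec[k + 2] + k != 1 -> ((3*vec[k + 2] + 3*k < -4 -> ((not (3*a[0] != 1)) and (3*a[0] >= a[2] + 3 <-> 3*vec[k + 2] + 3*k >= -29))) and ((not (3*vec[k + 2] + 3*k < -4)) -> ((not (vec[k + 2] + k != 1)) and (vec[k + 2] + k >= store(a, vec[k + 2] + k + 10, vec[k + 2] + k - 1)[2] + 3 <-> 3*vec[k + 2] + 3*k >= -29))))) and ((not (vec[k + 2] + k != 1)) -> (vec[k + 2] + k >= a[2] + 3 <-> 3*vec[k + 2] + 3*k >= -29))
The weakest precondition is (vec[k + 2] + k != 1 -> ((3*vec[k + 2] + 3*k < -4 -> ((not (3*a[0] != 1)) and (3*a[0] >= a[2] + 3 <-> 3*vec[k + 2] + 3*k >= -29))) and ((not (3*vec[k + 2] + 3*k < -4)) -> ((not (vec[k + 2] + k != 1)) and (vec[k + 2] + k >= store(a, vec[k + 2] + k + 10, vec[k + 2] + k - 1)[2] + 3 <-> 3*vec[k + 2] + 3*k >= -29))))) and ((not (vec[k + 2] + k != 1)) -> (vec[k + 2] + k >= a[2] + 3 <-> 3*vec[k + 2] + 3*k >= -29)).
Check whether (vec[-2] != 5 -> ((3*vec[-2] < 8 -> ((not (3*a[0] != 1)) and (3*a[0] >= a[2] + 3 <-> 3*vec[-2] >= -17))) and ((not (3*vec[-2] < 8)) -> ((not (vec[-2] != 5)) and (vec[-2] >= store(a, vec[-2] + 6, vec[-2] - 5)[2] + 7 <-> 3*vec[-2] >= -17))))) and ((not (vec[-2] != 5)) -> (vec[-2] >= a[2] + 7 <-> 3*vec[-2] >= -17)) and k = 2 implies it.
Countermodel: at the initial state a = {[-2] = -2, [0] = -2, [2] = -2, [4] = -2, [11] = -2, [14] = -2, elsewhere -2}, k = 2, vec = {[-2] = 5, [0] = 2, [2] = 2, [4] = 2, [11] = 2, [14] = 2, elsewhere 2}, the precondition holds but the weakest precondition fails.
Answer: invalid


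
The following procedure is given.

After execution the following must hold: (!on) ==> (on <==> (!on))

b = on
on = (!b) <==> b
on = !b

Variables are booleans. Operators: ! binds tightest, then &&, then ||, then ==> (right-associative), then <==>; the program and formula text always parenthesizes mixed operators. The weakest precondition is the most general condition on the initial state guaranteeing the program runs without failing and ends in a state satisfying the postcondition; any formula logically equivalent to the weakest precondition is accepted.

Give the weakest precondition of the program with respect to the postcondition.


Working backward. After the program, (!on) ==> (on <==> (!on)) must hold.
Before on := !b: b ==> ((!b) <==> b)
Before on := (!b) <==> b: b ==> ((!b) <==> b)
Before b := on: on ==> ((!on) <==> on)
Answer: WP = on ==> ((!on) <==> on)


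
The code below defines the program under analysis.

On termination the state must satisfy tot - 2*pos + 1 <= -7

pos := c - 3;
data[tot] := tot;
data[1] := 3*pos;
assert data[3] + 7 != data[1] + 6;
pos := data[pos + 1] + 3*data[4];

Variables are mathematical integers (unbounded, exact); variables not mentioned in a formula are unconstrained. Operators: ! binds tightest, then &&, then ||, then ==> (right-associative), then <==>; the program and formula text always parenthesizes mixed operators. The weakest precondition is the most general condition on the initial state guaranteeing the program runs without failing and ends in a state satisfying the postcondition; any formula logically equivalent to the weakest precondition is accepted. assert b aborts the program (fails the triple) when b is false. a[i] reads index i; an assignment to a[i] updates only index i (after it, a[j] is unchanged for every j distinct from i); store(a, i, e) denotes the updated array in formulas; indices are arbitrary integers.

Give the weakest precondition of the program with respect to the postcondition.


Working backward. After the program, the postcondition tot - 2*pos + 1 <= -7 must hold; in canonical form it is tot <= 2*pos - 8.
Before pos := data[pos + 1] + 3*data[4]: tot <= 2*data[pos + 1] + 6*data[4] - 8
Before assert data[3] + 7 != data[1] + 6: data[3] != data[1] - 1 && tot <= 2*data[pos + 1] + 6*data[4] - 8
Before data[1] := 3*pos: data[3] != 3*pos - 1 && tot <= 6*data[4] + 2*store(data, 1, 3*pos)[pos + 1] - 8
Before data[tot] := tot: store(data, tot, tot)[3] != 3*pos - 1 && tot <= 6*store(data, tot, tot)[4] + 2*store(store(data, tot, tot), 1, 3*pos)[pos + 1] - 8
Before pos := c - 3: store(data, tot, tot)[3] != 3*c - 10 && tot <= 6*store(data, tot, tot)[4] + 2*store(store(data, tot, tot), 1, 3*c - 9)[c - 2] - 8
Answer: WP = store(data, tot, tot)[3] != 3*c - 10 && tot <= 6*store(data, tot, tot)[4] + 2*store(store(data, tot, tot), 1, 3*c - 9)[c - 2] - 8


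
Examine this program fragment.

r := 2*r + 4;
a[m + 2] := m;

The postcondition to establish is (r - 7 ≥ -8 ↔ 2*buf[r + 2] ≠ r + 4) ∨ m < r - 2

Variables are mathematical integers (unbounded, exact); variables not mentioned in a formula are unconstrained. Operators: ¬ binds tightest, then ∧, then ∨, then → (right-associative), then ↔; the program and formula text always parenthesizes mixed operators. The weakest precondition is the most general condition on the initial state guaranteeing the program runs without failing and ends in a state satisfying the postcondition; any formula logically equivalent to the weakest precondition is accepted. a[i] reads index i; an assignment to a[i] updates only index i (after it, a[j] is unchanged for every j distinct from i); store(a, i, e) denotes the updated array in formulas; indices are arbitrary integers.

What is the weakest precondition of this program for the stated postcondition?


Working backward. After the program, the postcondition (r - 7 ≥ -8 ↔ 2*buf[r + 2] ≠ r + 4) ∨ m < r - 2 must hold; in canonical form it is (r ≥ -1 ↔ 2*buf[r + 2] ≠ r + 4) ∨ m < r - 2.
Before a[m + 2] := m: (r ≥ -1 ↔ 2*buf[r + 2] ≠ r + 4) ∨ m < r - 2
Before r := 2*r + 4: (2*r ≥ -5 ↔ 2*buf[2*r + 6] ≠ 2*r + 8) ∨ m < 2*r + 2
Answer: WP = (2*r ≥ -5 ↔ 2*buf[2*r + 6] ≠ 2*r + 8) ∨ m < 2*r + 2


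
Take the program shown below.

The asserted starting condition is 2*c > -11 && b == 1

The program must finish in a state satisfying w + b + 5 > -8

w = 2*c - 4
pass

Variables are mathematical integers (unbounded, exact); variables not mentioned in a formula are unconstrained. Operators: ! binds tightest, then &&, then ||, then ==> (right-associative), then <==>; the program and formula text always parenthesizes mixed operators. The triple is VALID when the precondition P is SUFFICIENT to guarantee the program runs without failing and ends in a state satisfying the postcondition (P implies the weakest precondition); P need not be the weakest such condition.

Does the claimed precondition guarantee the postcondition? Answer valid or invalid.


Working backward. After the program, the postcondition w + b + 5 > -8 must hold; in canonical form it is b + w > -13.
Before skip: b + w > -13
Before w := 2*c - 4: b + 2*c > -9
The weakest precondition is b + 2*c > -9.
Check whether 2*c > -11 && b == 1 implies it.
Countermodel: at the initial state b = 1, c = -5, the precondition holds but the weakest precondition fails.
Answer: invalid


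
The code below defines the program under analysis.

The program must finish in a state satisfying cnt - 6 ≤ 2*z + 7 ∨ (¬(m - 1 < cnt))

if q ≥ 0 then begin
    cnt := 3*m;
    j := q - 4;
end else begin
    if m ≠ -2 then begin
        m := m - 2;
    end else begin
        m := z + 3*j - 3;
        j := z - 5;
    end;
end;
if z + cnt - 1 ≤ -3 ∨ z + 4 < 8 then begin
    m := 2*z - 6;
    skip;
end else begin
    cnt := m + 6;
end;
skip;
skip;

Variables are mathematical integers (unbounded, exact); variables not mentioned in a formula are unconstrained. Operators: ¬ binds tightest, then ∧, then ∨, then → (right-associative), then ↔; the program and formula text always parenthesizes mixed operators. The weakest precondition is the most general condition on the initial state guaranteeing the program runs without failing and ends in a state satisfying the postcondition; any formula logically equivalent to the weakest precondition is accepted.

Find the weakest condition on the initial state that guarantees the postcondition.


Working backward. After the program, the postcondition cnt - 6 ≤ 2*z + 7 ∨ (¬(m - 1 < cnt)) must hold; in canonical form it is cnt ≤ 2*z + 13 ∨ (¬(m < cnt + 1)).
Before skip: cnt ≤ 2*z + 13 ∨ (¬(m < cnt + 1))
Before skip: cnt ≤ 2*z + 13 ∨ (¬(m < cnt + 1))
Then branch requires cnt ≤ 2*z + 13 ∨ (¬(2*z < cnt + 7)); else branch requires m ≤ 2*z + 7.
Before the if: ((cnt + z ≤ -2 ∨ z < 4) → (cnt ≤ 2*z + 13 ∨ (¬(2*z < cnt + 7)))) ∧ ((¬(cnt + z ≤ -2 ∨ z < 4)) → m ≤ 2*z + 7)
Then branch requires ((3*m + z ≤ -2 ∨ z < 4) → (3*m ≤ 2*z + 13 ∨ (¬(2*z < 3*m + 7)))) ∧ ((¬(3*m + z ≤ -2 ∨ z < 4)) → m ≤ 2*z + 7); else branch requires (m ≠ -2 → (((cnt + z ≤ -2 ∨ z < 4) → (cnt ≤ 2*z + 13 ∨ (¬(2*z < cnt + 7)))) ∧ ((¬(cnt + z ≤ -2 ∨ z < 4)) → m ≤ 2*z + 9))) ∧ ((¬(m ≠ -2)) → (((cnt + z ≤ -2 ∨ z < 4) → (cnt ≤ 2*z + 13 ∨ (¬(2*z < cnt + 7)))) ∧ ((¬(cnt + z ≤ -2 ∨ z < 4)) → 3*j ≤ z + 10))).
Before the if: (q ≥ 0 → (((3*m + z ≤ -2 ∨ z < 4) → (3*m ≤ 2*z + 13 ∨ (¬(2*z < 3*m + 7)))) ∧ ((¬(3*m + z ≤ -2 ∨ z < 4)) → m ≤ 2*z + 7))) ∧ ((¬(q ≥ 0)) → ((m ≠ -2 → (((cnt + z ≤ -2 ∨ z < 4) → (cnt ≤ 2*z + 13 ∨ (¬(2*z < cnt + 7)))) ∧ ((¬(cnt + z ≤ -2 ∨ z < 4)) → m ≤ 2*z + 9))) ∧ ((¬(m ≠ -2)) → (((cnt + z ≤ -2 ∨ z < 4) → (cnt ≤ 2*z + 13 ∨ (¬(2*z < cnt + 7)))) ∧ ((¬(cnt + z ≤ -2 ∨ z < 4)) → 3*j ≤ z + 10)))))
Answer: WP = (q ≥ 0 → (((3*m + z ≤ -2 ∨ z < 4) → (3*m ≤ 2*z + 13 ∨ (¬(2*z < 3*m + 7)))) ∧ ((¬(3*m + z ≤ -2 ∨ z < 4)) → m ≤ 2*z + 7))) ∧ ((¬(q ≥ 0)) → ((m ≠ -2 → (((cnt + z ≤ -2 ∨ z < 4) → (cnt ≤ 2*z + 13 ∨ (¬(2*z < cnt + 7)))) ∧ ((¬(cnt + z ≤ -2 ∨ z < 4)) → m ≤ 2*z + 9))) ∧ ((¬(m ≠ -2)) → (((cnt + z ≤ -2 ∨ z < 4) → (cnt ≤ 2*z + 13 ∨ (¬(2*z < cnt + 7)))) ∧ ((¬(cnt + z ≤ -2 ∨ z < 4)) → 3*j ≤ z + 10)))))


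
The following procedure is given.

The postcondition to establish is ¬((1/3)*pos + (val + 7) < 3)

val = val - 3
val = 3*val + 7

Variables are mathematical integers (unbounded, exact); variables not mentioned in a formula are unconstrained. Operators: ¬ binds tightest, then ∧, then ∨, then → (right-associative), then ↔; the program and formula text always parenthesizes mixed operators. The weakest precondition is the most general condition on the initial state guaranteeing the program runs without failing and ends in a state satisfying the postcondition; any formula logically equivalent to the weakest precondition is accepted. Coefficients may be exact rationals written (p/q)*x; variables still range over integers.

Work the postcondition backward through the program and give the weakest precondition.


Working backward. After the program, the postcondition ¬((1/3)*pos + (val + 7) < 3) must hold; in canonical form it is ¬((1/3)*pos + val < -4).
Before val := 3*val + 7: ¬((1/3)*pos + 3*val < -11)
Before val := val - 3: ¬((1/3)*pos + 3*val < -2)
Answer: WP = ¬((1/3)*pos + 3*val < -2)


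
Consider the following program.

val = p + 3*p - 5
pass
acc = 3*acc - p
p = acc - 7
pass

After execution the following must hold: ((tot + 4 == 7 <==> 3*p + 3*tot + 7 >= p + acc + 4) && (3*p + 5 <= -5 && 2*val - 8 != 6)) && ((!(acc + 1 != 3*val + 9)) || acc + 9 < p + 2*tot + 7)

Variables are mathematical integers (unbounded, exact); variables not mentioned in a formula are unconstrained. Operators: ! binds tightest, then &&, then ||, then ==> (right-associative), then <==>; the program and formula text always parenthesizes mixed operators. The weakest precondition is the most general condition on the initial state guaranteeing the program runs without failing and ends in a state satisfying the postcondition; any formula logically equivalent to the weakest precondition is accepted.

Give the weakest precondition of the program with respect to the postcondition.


Working backward. After the program, the postcondition ((tot + 4 == 7 <==> 3*p + 3*tot + 7 >= p + acc + 4) && (3*p + 5 <= -5 && 2*val - 8 != 6)) && ((!(acc + 1 != 3*val + 9)) || acc + 9 < p + 2*tot + 7) must hold; in canonical form it is (tot == 3 <==> 2*p + 3*tot >= acc - 3) && 3*p <= -10 && 2*val != 14 && ((!(acc != 3*val + 8)) || acc < p + 2*tot - 2).
Before skip: (tot == 3 <==> 2*p + 3*tot >= acc - 3) && 3*p <= -10 && 2*val != 14 && ((!(acc != 3*val + 8)) || acc < p + 2*tot - 2)
Before p := acc - 7: (tot == 3 <==> acc + 3*tot >= 11) && 3*acc <= 11 && 2*val != 14 && ((!(acc != 3*val + 8)) || 2*tot > 9)
Before acc := 3*acc - p: (tot == 3 <==> 3*acc + 3*tot >= p + 11) && 9*acc <= 3*p + 11 && 2*val != 14 && ((!(3*acc != p + 3*val + 8)) || 2*tot > 9)
Before skip: (tot == 3 <==> 3*acc + 3*tot >= p + 11) && 9*acc <= 3*p + 11 && 2*val != 14 && ((!(3*acc != p + 3*val + 8)) || 2*tot > 9)
Before val := p + 3*p - 5: (tot == 3 <==> 3*acc + 3*tot >= p + 11) && 9*acc <= 3*p + 11 && 8*p != 24 && ((!(3*acc != 13*p - 7)) || 2*tot > 9)
Answer: WP = (tot == 3 <==> 3*acc + 3*tot >= p + 11) && 9*acc <= 3*p + 11 && 8*p != 24 && ((!(3*acc != 13*p - 7)) || 2*tot > 9)


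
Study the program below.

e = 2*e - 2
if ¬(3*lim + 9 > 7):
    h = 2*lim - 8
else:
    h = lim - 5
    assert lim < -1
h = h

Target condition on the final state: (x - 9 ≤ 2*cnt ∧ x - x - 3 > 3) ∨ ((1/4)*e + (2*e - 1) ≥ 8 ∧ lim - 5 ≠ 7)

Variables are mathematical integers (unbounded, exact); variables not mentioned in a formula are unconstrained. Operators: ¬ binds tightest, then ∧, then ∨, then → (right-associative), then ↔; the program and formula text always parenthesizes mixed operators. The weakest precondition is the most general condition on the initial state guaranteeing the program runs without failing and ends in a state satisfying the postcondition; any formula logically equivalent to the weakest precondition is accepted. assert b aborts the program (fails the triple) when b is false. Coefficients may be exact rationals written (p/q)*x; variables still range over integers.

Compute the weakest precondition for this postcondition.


Working backward. After the program, the postcondition (x - 9 ≤ 2*cnt ∧ x - x - 3 > 3) ∨ ((1/4)*e + (2*e - 1) ≥ 8 ∧ lim - 5 ≠ 7) must hold; in canonical form it is (9/4)*e ≥ 9 ∧ lim ≠ 12.
Before h := h: (9/4)*e ≥ 9 ∧ lim ≠ 12
Then branch requires (9/4)*e ≥ 9 ∧ lim ≠ 12; else branch requires lim < -1 ∧ (9/4)*e ≥ 9 ∧ lim ≠ 12.
Before the if: ((¬(3*lim > -2)) → ((9/4)*e ≥ 9 ∧ lim ≠ 12)) ∧ (3*lim > -2 → (lim < -1 ∧ (9/4)*e ≥ 9 ∧ lim ≠ 12))
Before e := 2*e - 2: ((¬(3*lim > -2)) → ((9/2)*e ≥ 27/2 ∧ lim ≠ 12)) ∧ (3*lim > -2 → (lim < -1 ∧ (9/2)*e ≥ 27/2 ∧ lim ≠ 12))
Answer: WP = ((¬(3*lim > -2)) → ((9/2)*e ≥ 27/2 ∧ lim ≠ 12)) ∧ (3*lim > -2 → (lim < -1 ∧ (9/2)*e ≥ 27/2 ∧ lim ≠ 12))


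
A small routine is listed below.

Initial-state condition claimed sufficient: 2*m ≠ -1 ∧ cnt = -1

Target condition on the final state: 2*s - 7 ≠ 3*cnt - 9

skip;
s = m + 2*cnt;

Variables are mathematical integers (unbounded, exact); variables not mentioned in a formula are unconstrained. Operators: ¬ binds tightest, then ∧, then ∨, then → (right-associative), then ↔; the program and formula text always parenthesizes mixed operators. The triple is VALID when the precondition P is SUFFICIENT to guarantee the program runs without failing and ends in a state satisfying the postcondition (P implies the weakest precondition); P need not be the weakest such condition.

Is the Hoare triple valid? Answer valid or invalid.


Working backward. After the program, the postcondition 2*s - 7 ≠ 3*cnt - 9 must hold; in canonical form it is 2*s ≠ 3*cnt - 2.
Before s := m + 2*cnt: cnt + 2*m ≠ -2
Before skip: cnt + 2*m ≠ -2
The weakest precondition is cnt + 2*m ≠ -2.
Check whether 2*m ≠ -1 ∧ cnt = -1 implies it.
Every state satisfying the precondition satisfies the weakest precondition: the implication holds.
Answer: valid


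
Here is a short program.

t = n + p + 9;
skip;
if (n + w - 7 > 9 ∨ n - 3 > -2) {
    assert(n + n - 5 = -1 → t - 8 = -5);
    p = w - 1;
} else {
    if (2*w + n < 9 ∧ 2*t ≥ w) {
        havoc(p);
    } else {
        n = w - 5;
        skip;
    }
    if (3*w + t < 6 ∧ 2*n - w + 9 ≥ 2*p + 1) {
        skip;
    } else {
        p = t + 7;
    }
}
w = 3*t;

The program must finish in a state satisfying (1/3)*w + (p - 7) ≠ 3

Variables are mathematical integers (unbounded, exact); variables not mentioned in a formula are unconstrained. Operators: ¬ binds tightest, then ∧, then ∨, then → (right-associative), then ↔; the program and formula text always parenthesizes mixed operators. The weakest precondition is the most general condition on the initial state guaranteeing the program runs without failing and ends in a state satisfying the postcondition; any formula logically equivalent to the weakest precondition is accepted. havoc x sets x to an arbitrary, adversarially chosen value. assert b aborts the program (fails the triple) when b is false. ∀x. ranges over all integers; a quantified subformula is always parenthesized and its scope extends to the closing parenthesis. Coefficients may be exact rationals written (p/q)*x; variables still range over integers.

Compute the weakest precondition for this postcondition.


Working backward. After the program, the postcondition (1/3)*w + (p - 7) ≠ 3 must hold; in canonical form it is p + (1/3)*w ≠ 10.
Before w := 3*t: p + t ≠ 10
Then branch requires (2*n = 4 → t = 3) ∧ t + w ≠ 11; else branch requires ((n + 2*w < 9 ∧ 2*t ≥ w) → (∀p_1. (((t + 3*w < 6 ∧ 2*n ≥ 2*p_1 + w - 8) → p_1 + t ≠ 10) ∧ ((¬(t + 3*w < 6 ∧ 2*n ≥ 2*p_1 + w - 8)) → 2*t ≠ 3)))) ∧ ((¬(n + 2*w < 9 ∧ 2*t ≥ w)) → (((t + 3*w < 6 ∧ w ≥ 2*p + 2) → p + t ≠ 10) ∧ ((¬(t + 3*w < 6 ∧ w ≥ 2*p + 2)) → 2*t ≠ 3))).
Before the if: ((n + w > 16 ∨ n > 1) → ((2*n = 4 → t = 3) ∧ t + w ≠ 11)) ∧ ((¬(n + w > 16 ∨ n > 1)) → (((n + 2*w < 9 ∧ 2*t ≥ w) → (∀p_1. (((t + 3*w < 6 ∧ 2*n ≥ 2*p_1 + w - 8) → p_1 + t ≠ 10) ∧ ((¬(t + 3*w < 6 ∧ 2*n ≥ 2*p_1 + w - 8)) → 2*t ≠ 3)))) ∧ ((¬(n + 2*w < 9 ∧ 2*t ≥ w)) → (((t + 3*w < 6 ∧ w ≥ 2*p + 2) → p + t ≠ 10) ∧ ((¬(t + 3*w < 6 ∧ w ≥ 2*p + 2)) → 2*t ≠ 3)))))
Before skip: ((n + w > 16 ∨ n > 1) → ((2*n = 4 → t = 3) ∧ t + w ≠ 11)) ∧ ((¬(n + w > 16 ∨ n > 1)) → (((n + 2*w < 9 ∧ 2*t ≥ w) → (∀p_1. (((t + 3*w < 6 ∧ 2*n ≥ 2*p_1 + w - 8) → p_1 + t ≠ 10) ∧ ((¬(t + 3*w < 6 ∧ 2*n ≥ 2*p_1 + w - 8)) → 2*t ≠ 3)))) ∧ ((¬(n + 2*w < 9 ∧ 2*t ≥ w)) → (((t + 3*w < 6 ∧ w ≥ 2*p + 2) → p + t ≠ 10) ∧ ((¬(t + 3*w < 6 ∧ w ≥ 2*p + 2)) → 2*t ≠ 3)))))
Before t := n + p + 9: ((n + w > 16 ∨ n > 1) → ((2*n = 4 → n + p = -6) ∧ n + p + w ≠ 2)) ∧ ((¬(n + w > 16 ∨ n > 1)) → (((n + 2*w < 9 ∧ 2*n + 2*p ≥ w - 18) → (∀p_1. (((n + p + 3*w < -3 ∧ 2*n ≥ 2*p_1 + w - 8) → n + p + p_1 ≠ 1) ∧ ((¬(n + p + 3*w < -3 ∧ 2*n ≥ 2*p_1 + w - 8)) → 2*n + 2*p ≠ -15)))) ∧ ((¬(n + 2*w < 9 ∧ 2*n + 2*p ≥ w - 18)) → (((n + p + 3*w < -3 ∧ w ≥ 2*p + 2) → n + 2*p ≠ 1) ∧ ((¬(n + p + 3*w < -3 ∧ w ≥ 2*p + 2)) → 2*n + 2*p ≠ -15)))))
Answer: WP = ((n + w > 16 ∨ n > 1) → ((2*n = 4 → n + p = -6) ∧ n + p + w ≠ 2)) ∧ ((¬(n + w > 16 ∨ n > 1)) → (((n + 2*w < 9 ∧ 2*n + 2*p ≥ w - 18) → (∀p_1. (((n + p + 3*w < -3 ∧ 2*n ≥ 2*p_1 + w - 8) → n + p + p_1 ≠ 1) ∧ ((¬(n + p + 3*w < -3 ∧ 2*n ≥ 2*p_1 + w - 8)) → 2*n + 2*p ≠ -15)))) ∧ ((¬(n + 2*w < 9 ∧ 2*n + 2*p ≥ w - 18)) → (((n + p + 3*w < -3 ∧ w ≥ 2*p + 2) → n + 2*p ≠ 1) ∧ ((¬(n + p + 3*w < -3 ∧ w ≥ 2*p + 2)) → 2*n + 2*p ≠ -15)))))


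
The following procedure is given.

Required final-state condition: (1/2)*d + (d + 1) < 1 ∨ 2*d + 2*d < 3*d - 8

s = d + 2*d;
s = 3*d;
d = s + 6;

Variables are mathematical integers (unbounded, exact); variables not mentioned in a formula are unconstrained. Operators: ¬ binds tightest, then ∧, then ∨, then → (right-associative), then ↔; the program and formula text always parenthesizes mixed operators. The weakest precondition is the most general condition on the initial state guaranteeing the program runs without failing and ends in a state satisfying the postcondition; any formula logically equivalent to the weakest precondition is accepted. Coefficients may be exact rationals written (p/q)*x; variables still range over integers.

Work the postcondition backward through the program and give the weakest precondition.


Working backward. After the program, the postcondition (1/2)*d + (d + 1) < 1 ∨ 2*d + 2*d < 3*d - 8 must hold; in canonical form it is (3/2)*d < 0 ∨ d < -8.
Before d := s + 6: (3/2)*s < -9 ∨ s < -14
Before s := 3*d: (9/2)*d < -9 ∨ 3*d < -14
Before s := d + 2*d: (9/2)*d < -9 ∨ 3*d < -14
Answer: WP = (9/2)*d < -9 ∨ 3*d < -14


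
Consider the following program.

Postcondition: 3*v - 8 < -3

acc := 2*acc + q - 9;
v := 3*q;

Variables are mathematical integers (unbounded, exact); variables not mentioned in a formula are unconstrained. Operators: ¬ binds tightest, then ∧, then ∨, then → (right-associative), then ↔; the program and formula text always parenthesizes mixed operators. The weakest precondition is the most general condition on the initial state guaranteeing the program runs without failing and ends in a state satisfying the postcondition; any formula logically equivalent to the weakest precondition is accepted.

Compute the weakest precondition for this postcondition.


Working backward. After the program, the postcondition 3*v - 8 < -3 must hold; in canonical form it is 3*v < 5.
Before v := 3*q: 9*q < 5
Before acc := 2*acc + q - 9: 9*q < 5
Answer: WP = 9*q < 5


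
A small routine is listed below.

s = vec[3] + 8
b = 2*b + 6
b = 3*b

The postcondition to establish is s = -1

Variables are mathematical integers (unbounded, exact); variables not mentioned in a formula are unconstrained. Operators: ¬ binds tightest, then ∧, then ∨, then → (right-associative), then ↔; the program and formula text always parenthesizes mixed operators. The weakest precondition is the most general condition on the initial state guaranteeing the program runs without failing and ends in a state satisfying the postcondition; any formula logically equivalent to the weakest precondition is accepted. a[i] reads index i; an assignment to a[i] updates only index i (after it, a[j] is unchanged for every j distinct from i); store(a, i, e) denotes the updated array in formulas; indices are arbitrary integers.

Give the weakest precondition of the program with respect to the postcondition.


Working backward. After the program, s = -1 must hold.
Before b := 3*b: s = -1
Before b := 2*b + 6: s = -1
Before s := vec[3] + 8: vec[3] = -9
Answer: WP = vec[3] = -9


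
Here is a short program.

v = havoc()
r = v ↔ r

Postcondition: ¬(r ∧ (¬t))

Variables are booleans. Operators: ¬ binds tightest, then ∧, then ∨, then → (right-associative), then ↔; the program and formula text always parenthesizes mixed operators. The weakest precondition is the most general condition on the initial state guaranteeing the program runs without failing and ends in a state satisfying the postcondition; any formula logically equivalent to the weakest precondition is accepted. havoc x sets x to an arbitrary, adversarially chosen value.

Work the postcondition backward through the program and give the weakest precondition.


Working backward. After the program, ¬(r ∧ (¬t)) must hold.
Before r := v ↔ r: ¬((v ↔ r) ∧ (¬t))
Before havoc v: (¬(r ∧ (¬t))) ∧ (¬((¬r) ∧ (¬t)))
Answer: WP = (¬(r ∧ (¬t))) ∧ (¬((¬r) ∧ (¬t)))


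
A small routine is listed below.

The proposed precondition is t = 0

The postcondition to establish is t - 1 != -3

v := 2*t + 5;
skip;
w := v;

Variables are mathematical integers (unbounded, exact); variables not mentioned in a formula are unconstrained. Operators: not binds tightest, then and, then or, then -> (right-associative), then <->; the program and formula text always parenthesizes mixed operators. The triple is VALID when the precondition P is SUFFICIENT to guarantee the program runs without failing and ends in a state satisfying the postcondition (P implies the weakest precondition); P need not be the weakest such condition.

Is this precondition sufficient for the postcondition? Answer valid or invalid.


Working backward. After the program, the postcondition t - 1 != -3 must hold; in canonical form it is t != -2.
Before w := v: t != -2
Before skip: t != -2
Before v := 2*t + 5: t != -2
The weakest precondition is t != -2.
Check whether t = 0 implies it.
Every state satisfying the precondition satisfies the weakest precondition: the implication holds.
Answer: valid


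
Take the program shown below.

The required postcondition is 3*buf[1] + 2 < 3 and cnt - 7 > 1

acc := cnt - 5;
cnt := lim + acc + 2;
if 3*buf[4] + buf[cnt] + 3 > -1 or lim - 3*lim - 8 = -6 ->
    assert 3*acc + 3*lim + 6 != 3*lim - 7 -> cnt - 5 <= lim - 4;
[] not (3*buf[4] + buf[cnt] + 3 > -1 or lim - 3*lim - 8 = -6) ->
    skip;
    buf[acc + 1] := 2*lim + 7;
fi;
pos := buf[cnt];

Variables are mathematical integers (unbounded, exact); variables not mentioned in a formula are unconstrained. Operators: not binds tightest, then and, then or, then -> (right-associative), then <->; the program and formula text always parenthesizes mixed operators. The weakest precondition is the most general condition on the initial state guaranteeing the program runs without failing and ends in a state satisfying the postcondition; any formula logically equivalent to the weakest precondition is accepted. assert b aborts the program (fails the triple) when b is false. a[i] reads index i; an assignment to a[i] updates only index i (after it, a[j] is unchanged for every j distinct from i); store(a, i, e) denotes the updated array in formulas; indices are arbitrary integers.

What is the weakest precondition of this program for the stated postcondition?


Working backward. After the program, the postcondition 3*buf[1] + 2 < 3 and cnt - 7 > 1 must hold; in canonical form it is 3*buf[1] < 1 and cnt > 8.
Before pos := buf[cnt]: 3*buf[1] < 1 and cnt > 8
Then branch requires (3*acc != -13 -> cnt <= lim + 1) and 3*buf[1] < 1 and cnt > 8; else branch requires 3*store(buf, acc + 1, 2*lim + 7)[1] < 1 and cnt > 8.
Before the if: ((3*buf[4] + buf[cnt] > -4 or 2*lim = -2) -> ((3*acc != -13 -> cnt <= lim + 1) and 3*buf[1] < 1 and cnt > 8)) and ((not (3*buf[4] + buf[cnt] > -4 or 2*lim = -2)) -> (3*store(buf, acc + 1, 2*lim + 7)[1] < 1 and cnt > 8))
Before cnt := lim + acc + 2: ((buf[acc + lim + 2] + 3*buf[4] > -4 or 2*lim = -2) -> ((3*acc != -13 -> acc <= -1) and 3*buf[1] < 1 and acc + lim > 6)) and ((not (buf[acc + lim + 2] + 3*buf[4] > -4 or 2*lim = -2)) -> (3*store(buf, acc + 1, 2*lim + 7)[1] < 1 and acc + lim > 6))
Before acc := cnt - 5: ((3*buf[4] + buf[cnt + lim - 3] > -4 or 2*lim = -2) -> ((3*cnt != 2 -> cnt <= 4) and 3*buf[1] < 1 and cnt + lim > 11)) and ((not (3*buf[4] + buf[cnt + lim - 3] > -4 or 2*lim = -2)) -> (3*store(buf, cnt - 4, 2*lim + 7)[1] < 1 and cnt + lim > 11))
Answer: WP = ((3*buf[4] + buf[cnt + lim - 3] > -4 or 2*lim = -2) -> ((3*cnt != 2 -> cnt <= 4) and 3*buf[1] < 1 and cnt + lim > 11)) and ((not (3*buf[4] + buf[cnt + lim - 3] > -4 or 2*lim = -2)) -> (3*store(buf, cnt - 4, 2*lim + 7)[1] < 1 and cnt + lim > 11))
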